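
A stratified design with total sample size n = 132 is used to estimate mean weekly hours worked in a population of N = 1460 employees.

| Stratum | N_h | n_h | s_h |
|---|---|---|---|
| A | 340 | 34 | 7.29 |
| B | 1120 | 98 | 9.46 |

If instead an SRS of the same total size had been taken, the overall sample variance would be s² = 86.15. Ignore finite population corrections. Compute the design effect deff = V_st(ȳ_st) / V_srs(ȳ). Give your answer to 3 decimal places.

deff ≈ 0.953

V̂(ȳ_st) = Σ W_h² s_h²/n_h, with W_h = N_h/N and N = 1460:
  stratum A: (340/1460)²·7.29²/34 = 0.0847673
  stratum B: (1120/1460)²·9.46²/98 = 0.537386
V_st = 0.622154
V_srs = s²/n = 86.15/132 = 0.652652
deff = V_st / V_srs = 0.622154/0.652652 = 0.9533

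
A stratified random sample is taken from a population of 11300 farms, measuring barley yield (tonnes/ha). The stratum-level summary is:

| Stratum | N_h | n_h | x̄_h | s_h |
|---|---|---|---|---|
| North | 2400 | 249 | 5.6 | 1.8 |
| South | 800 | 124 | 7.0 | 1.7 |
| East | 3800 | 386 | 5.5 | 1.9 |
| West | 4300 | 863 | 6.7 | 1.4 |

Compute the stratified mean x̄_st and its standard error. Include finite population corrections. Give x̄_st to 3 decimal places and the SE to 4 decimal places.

x̄_st = Σ W_h x̄_h = (2400·5.6 + 800·7.0 + 3800·5.5 + 4300·6.7)/11300 = 6.08407
V̂(x̄_st) = Σ W_h² (1 − n_h/N_h) s_h²/n_h, with W_h = N_h/N and N = 11300:
  stratum North: (2400/11300)²·(1 − 249/2400)·1.8²/249 = 0.000526066
  stratum South: (800/11300)²·(1 − 124/800)·1.7²/124 = 9.87088e-05
  stratum East: (3800/11300)²·(1 − 386/3800)·1.9²/386 = 0.000950189
  stratum West: (4300/11300)²·(1 − 863/4300)·1.4²/863 = 0.000262867
V̂(x̄_st) = 0.00183783
SE(x̄_st) = √0.00183783 = 0.0428699

x̄_st ≈ 6.084, SE ≈ 0.0429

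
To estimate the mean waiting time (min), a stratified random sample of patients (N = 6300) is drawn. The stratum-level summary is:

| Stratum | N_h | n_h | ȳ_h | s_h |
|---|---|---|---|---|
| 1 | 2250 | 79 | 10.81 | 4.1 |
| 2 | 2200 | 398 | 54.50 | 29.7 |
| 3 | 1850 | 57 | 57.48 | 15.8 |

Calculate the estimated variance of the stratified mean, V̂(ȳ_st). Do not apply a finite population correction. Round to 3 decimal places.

V̂(ȳ_st) = Σ W_h² s_h²/n_h, with W_h = N_h/N and N = 6300:
  stratum 1: (2250/6300)²·4.1²/79 = 0.0271409
  stratum 2: (2200/6300)²·29.7²/398 = 0.270268
  stratum 3: (1850/6300)²·15.8²/57 = 0.377661
V̂(ȳ_st) = 0.675069

V̂(ȳ_st) ≈ 0.675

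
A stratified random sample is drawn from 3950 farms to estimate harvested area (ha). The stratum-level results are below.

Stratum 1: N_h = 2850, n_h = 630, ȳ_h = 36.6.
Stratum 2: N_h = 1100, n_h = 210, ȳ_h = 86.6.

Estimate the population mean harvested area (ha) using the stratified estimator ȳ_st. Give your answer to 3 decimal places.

N = Σ N_h = 3950. Stratum weights W_h = N_h/N.
ȳ_st = (2850·36.6 + 1100·86.6) / 3950 = 50.52405

ȳ_st ≈ 50.524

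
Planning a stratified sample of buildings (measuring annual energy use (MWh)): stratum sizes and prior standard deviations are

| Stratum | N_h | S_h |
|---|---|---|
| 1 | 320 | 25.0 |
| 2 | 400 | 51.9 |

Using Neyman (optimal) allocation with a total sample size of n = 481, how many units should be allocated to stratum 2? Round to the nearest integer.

347

Neyman allocation: n_h = n · N_h S_h / Σ N_i S_i, with n = 481.
  stratum 1: N_h·S_h = 320·25.0 = 8000.00
  stratum 2: N_h·S_h = 400·51.9 = 20760.00
Σ N_h S_h = 28760.00
n for stratum 2 = 481·20760.00/28760.00 = 347.203 → 347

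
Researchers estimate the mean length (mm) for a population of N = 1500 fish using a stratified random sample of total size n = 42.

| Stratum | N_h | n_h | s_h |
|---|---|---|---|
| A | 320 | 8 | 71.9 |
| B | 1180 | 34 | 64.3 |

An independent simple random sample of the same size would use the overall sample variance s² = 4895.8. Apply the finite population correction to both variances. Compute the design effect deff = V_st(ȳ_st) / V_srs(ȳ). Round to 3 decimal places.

V̂(ȳ_st) = Σ W_h² (1 − n_h/N_h) s_h²/n_h, with W_h = N_h/N and N = 1500:
  stratum A: (320/1500)²·(1 − 8/320)·71.9²/8 = 28.6741
  stratum B: (1180/1500)²·(1 − 34/1180)·64.3²/34 = 73.0848
V_st = 101.759
V_srs = (1 − 42/1500)·4895.8/42 = 113.303
deff = V_st / V_srs = 101.759/113.303 = 0.8981

deff ≈ 0.898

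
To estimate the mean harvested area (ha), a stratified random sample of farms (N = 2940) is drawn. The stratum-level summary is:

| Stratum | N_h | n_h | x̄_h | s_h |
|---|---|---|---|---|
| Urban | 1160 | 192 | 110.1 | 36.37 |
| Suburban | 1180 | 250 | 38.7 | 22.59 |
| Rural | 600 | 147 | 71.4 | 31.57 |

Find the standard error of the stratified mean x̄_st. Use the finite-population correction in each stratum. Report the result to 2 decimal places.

SE(x̄_st) ≈ 1.17

V̂(x̄_st) = Σ W_h² (1 − n_h/N_h) s_h²/n_h, with W_h = N_h/N and N = 2940:
  stratum Urban: (1160/2940)²·(1 − 192/1160)·36.37²/192 = 0.895002
  stratum Suburban: (1180/2940)²·(1 − 250/1180)·22.59²/250 = 0.259157
  stratum Rural: (600/2940)²·(1 − 147/600)·31.57²/147 = 0.2132
V̂(x̄_st) = 1.36736
SE(x̄_st) = √1.36736 = 1.16934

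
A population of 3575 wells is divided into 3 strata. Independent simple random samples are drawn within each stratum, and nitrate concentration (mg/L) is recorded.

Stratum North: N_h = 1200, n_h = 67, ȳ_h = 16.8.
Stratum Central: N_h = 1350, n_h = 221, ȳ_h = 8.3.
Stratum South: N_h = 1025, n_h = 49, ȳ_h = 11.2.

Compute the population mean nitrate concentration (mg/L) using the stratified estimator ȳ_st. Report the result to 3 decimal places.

N = Σ N_h = 3575. Stratum weights W_h = N_h/N.
ȳ_st = (1200·16.8 + 1350·8.3 + 1025·11.2) / 3575 = 11.98462

ȳ_st ≈ 11.985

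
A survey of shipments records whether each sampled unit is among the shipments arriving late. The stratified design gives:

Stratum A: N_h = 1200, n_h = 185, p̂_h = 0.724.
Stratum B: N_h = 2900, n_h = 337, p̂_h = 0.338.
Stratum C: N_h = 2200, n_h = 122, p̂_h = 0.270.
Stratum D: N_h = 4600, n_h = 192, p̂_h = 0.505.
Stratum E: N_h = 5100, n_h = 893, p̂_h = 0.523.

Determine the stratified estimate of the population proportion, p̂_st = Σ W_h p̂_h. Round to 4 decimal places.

N = 16000; stratum weights W_h = N_h/N.
p̂_st = Σ W_h p̂_h = (1200·0.724 + 2900·0.338 + 2200·0.270 + 4600·0.505 + 5100·0.523)/16000 = 0.46458

p̂_st ≈ 0.4646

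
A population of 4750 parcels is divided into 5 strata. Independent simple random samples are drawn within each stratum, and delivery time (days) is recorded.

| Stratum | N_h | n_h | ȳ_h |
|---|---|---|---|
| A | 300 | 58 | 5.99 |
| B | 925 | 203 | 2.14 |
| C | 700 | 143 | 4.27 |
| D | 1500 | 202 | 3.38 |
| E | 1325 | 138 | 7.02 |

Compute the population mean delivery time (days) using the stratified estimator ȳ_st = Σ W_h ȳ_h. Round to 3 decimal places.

ȳ_st ≈ 4.450

N = Σ N_h = 4750. Stratum weights W_h = N_h/N.
ȳ_st = (300·5.99 + 925·2.14 + 700·4.27 + 1500·3.38 + 1325·7.02) / 4750 = 4.44989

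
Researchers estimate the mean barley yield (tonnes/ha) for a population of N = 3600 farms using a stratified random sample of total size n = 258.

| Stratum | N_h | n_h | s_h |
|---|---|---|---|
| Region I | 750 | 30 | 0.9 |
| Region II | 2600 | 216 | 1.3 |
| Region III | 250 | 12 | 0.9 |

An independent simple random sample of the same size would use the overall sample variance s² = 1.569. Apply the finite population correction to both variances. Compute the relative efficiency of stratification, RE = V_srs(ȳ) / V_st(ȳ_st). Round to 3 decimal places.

V̂(ȳ_st) = Σ W_h² (1 − n_h/N_h) s_h²/n_h, with W_h = N_h/N and N = 3600:
  stratum Region I: (750/3600)²·(1 − 30/750)·0.9²/30 = 0.001125
  stratum Region II: (2600/3600)²·(1 − 216/2600)·1.3²/216 = 0.00374203
  stratum Region III: (250/3600)²·(1 − 12/250)·0.9²/12 = 0.000309896
V_st = 0.00517693
V_srs = (1 − 258/3600)·1.569/258 = 0.00564556
Relative efficiency = V_srs / V_st = 0.00564556/0.00517693 = 1.0905

RE ≈ 1.091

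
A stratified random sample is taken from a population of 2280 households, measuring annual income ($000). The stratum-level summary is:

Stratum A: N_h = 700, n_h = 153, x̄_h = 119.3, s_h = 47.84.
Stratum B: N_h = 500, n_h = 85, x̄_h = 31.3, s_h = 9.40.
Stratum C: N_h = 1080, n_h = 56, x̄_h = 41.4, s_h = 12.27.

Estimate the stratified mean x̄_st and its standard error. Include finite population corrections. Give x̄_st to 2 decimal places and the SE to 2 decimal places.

x̄_st ≈ 63.10, SE ≈ 1.31

x̄_st = Σ W_h x̄_h = (700·119.3 + 500·31.3 + 1080·41.4)/2280 = 63.10175
V̂(x̄_st) = Σ W_h² (1 − n_h/N_h) s_h²/n_h, with W_h = N_h/N and N = 2280:
  stratum A: (700/2280)²·(1 − 153/700)·47.84²/153 = 1.10181
  stratum B: (500/2280)²·(1 − 85/500)·9.40²/85 = 0.041494
  stratum C: (1080/2280)²·(1 − 56/1080)·12.27²/56 = 0.571946
V̂(x̄_st) = 1.71525
SE(x̄_st) = √1.71525 = 1.30968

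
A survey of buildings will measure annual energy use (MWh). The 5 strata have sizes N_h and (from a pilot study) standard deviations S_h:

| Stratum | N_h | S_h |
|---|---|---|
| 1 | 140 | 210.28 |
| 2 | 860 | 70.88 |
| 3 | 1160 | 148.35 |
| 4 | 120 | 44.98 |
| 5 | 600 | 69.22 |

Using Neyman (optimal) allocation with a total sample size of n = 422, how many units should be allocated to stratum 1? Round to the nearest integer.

Neyman allocation: n_h = n · N_h S_h / Σ N_i S_i, with n = 422.
  stratum 1: N_h·S_h = 140·210.28 = 29439.20
  stratum 2: N_h·S_h = 860·70.88 = 60956.80
  stratum 3: N_h·S_h = 1160·148.35 = 172086.00
  stratum 4: N_h·S_h = 120·44.98 = 5397.60
  stratum 5: N_h·S_h = 600·69.22 = 41532.00
Σ N_h S_h = 309411.60
n for stratum 1 = 422·29439.20/309411.60 = 40.152 → 40

40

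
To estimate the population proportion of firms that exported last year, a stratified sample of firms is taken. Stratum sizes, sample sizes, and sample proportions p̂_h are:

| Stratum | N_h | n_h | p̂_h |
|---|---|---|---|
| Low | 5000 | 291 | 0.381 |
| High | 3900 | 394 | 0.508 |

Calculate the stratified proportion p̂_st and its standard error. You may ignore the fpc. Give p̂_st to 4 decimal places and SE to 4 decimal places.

N = 8900; stratum weights W_h = N_h/N.
p̂_st = Σ W_h p̂_h = (5000·0.381 + 3900·0.508)/8900 = 0.43665
V̂(p̂_st) = Σ W_h² p̂_h(1−p̂_h)/(n_h−1):
  stratum Low: (5000/8900)²·0.381·0.619/290 = 0.000256671
  stratum High: (3900/8900)²·0.508·0.492/393 = 0.00012212
V̂(p̂_st) = 0.000378791; SE = √V̂ = 0.0194626

p̂_st ≈ 0.4367, SE ≈ 0.0195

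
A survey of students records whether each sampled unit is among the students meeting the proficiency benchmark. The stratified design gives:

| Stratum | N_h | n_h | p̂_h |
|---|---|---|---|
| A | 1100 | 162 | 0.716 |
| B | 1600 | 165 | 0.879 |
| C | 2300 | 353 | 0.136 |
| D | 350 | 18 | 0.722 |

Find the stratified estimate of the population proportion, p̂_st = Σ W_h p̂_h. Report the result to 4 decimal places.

N = 5350; stratum weights W_h = N_h/N.
p̂_st = Σ W_h p̂_h = (1100·0.716 + 1600·0.879 + 2300·0.136 + 350·0.722)/5350 = 0.51579

p̂_st ≈ 0.5158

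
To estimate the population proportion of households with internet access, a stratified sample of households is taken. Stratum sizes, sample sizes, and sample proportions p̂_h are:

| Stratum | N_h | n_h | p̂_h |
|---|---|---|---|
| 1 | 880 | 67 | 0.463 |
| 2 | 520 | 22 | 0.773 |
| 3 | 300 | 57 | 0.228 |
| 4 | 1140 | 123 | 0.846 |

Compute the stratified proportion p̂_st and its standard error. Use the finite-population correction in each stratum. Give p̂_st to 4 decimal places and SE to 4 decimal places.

N = 2840; stratum weights W_h = N_h/N.
p̂_st = Σ W_h p̂_h = (880·0.463 + 520·0.773 + 300·0.228 + 1140·0.846)/2840 = 0.64868
V̂(p̂_st) = Σ W_h² (1 − n_h/N_h) p̂_h(1−p̂_h)/(n_h−1):
  stratum 1: (880/2840)²·(1 − 67/880)·0.463·0.537/66 = 0.000334155
  stratum 2: (520/2840)²·(1 − 22/520)·0.773·0.227/21 = 0.000268276
  stratum 3: (300/2840)²·(1 − 57/300)·0.228·0.772/56 = 2.84089e-05
  stratum 4: (1140/2840)²·(1 − 123/1140)·0.846·0.154/122 = 0.000153504
V̂(p̂_st) = 0.000784344; SE = √V̂ = 0.0280061

p̂_st ≈ 0.6487, SE ≈ 0.0280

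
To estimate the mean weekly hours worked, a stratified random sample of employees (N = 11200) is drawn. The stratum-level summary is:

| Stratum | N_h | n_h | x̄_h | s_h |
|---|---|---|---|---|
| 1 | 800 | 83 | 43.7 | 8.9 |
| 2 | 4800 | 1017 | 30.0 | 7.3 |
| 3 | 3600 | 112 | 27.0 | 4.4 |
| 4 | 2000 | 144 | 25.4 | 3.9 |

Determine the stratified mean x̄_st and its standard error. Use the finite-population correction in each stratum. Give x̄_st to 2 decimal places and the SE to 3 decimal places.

x̄_st ≈ 29.19, SE ≈ 0.180

x̄_st = Σ W_h x̄_h = (800·43.7 + 4800·30.0 + 3600·27.0 + 2000·25.4)/11200 = 29.19286
V̂(x̄_st) = Σ W_h² (1 − n_h/N_h) s_h²/n_h, with W_h = N_h/N and N = 11200:
  stratum 1: (800/11200)²·(1 − 83/800)·8.9²/83 = 0.0043639
  stratum 2: (4800/11200)²·(1 − 1017/4800)·7.3²/1017 = 0.00758519
  stratum 3: (3600/11200)²·(1 − 112/3600)·4.4²/112 = 0.0173034
  stratum 4: (2000/11200)²·(1 − 144/2000)·3.9²/144 = 0.00312564
V̂(x̄_st) = 0.0323781
SE(x̄_st) = √0.0323781 = 0.179939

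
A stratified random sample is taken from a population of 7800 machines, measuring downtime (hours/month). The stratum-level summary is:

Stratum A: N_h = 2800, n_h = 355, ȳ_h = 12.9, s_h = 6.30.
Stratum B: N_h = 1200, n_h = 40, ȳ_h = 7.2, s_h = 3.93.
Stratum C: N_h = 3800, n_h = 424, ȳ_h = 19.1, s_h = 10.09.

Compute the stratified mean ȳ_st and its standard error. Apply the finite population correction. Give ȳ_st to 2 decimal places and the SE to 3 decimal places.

ȳ_st ≈ 15.04, SE ≈ 0.268

ȳ_st = Σ W_h ȳ_h = (2800·12.9 + 1200·7.2 + 3800·19.1)/7800 = 15.04359
V̂(ȳ_st) = Σ W_h² (1 − n_h/N_h) s_h²/n_h, with W_h = N_h/N and N = 7800:
  stratum A: (2800/7800)²·(1 − 355/2800)·6.30²/355 = 0.0125806
  stratum B: (1200/7800)²·(1 − 40/1200)·3.93²/40 = 0.00883436
  stratum C: (3800/7800)²·(1 − 424/3800)·10.09²/424 = 0.0506306
V̂(ȳ_st) = 0.0720456
SE(ȳ_st) = √0.0720456 = 0.268413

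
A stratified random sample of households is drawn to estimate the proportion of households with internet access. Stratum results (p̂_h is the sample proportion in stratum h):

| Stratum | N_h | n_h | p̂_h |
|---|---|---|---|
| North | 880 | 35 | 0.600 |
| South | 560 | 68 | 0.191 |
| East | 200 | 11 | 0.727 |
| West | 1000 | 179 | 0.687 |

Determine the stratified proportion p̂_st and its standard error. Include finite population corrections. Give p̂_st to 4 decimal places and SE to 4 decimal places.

N = 2640; stratum weights W_h = N_h/N.
p̂_st = Σ W_h p̂_h = (880·0.600 + 560·0.191 + 200·0.727 + 1000·0.687)/2640 = 0.55582
V̂(p̂_st) = Σ W_h² (1 − n_h/N_h) p̂_h(1−p̂_h)/(n_h−1):
  stratum North: (880/2640)²·(1 − 35/880)·0.600·0.400/34 = 0.000753119
  stratum South: (560/2640)²·(1 − 68/560)·0.191·0.809/67 = 9.11701e-05
  stratum East: (200/2640)²·(1 − 11/200)·0.727·0.273/10 = 0.000107642
  stratum West: (1000/2640)²·(1 − 179/1000)·0.687·0.313/178 = 0.000142304
V̂(p̂_st) = 0.00109424; SE = √V̂ = 0.0330792

p̂_st ≈ 0.5558, SE ≈ 0.0331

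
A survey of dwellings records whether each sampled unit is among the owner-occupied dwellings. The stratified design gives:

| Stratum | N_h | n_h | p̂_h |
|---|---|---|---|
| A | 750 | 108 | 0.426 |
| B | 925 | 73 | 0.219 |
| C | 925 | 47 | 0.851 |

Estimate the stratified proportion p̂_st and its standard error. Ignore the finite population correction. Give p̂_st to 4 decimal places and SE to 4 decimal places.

N = 2600; stratum weights W_h = N_h/N.
p̂_st = Σ W_h p̂_h = (750·0.426 + 925·0.219 + 925·0.851)/2600 = 0.50356
V̂(p̂_st) = Σ W_h² p̂_h(1−p̂_h)/(n_h−1):
  stratum A: (750/2600)²·0.426·0.574/107 = 0.000190158
  stratum B: (925/2600)²·0.219·0.781/72 = 0.000300676
  stratum C: (925/2600)²·0.851·0.149/46 = 0.000348895
V̂(p̂_st) = 0.000839729; SE = √V̂ = 0.0289781

p̂_st ≈ 0.5036, SE ≈ 0.0290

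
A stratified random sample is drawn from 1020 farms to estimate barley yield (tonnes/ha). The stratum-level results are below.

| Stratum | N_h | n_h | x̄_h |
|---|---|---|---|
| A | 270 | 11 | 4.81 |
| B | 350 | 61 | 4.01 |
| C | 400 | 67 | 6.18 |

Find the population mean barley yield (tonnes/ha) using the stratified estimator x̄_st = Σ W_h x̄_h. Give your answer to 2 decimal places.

N = Σ N_h = 1020. Stratum weights W_h = N_h/N.
x̄_st = (270·4.81 + 350·4.01 + 400·6.18) / 1020 = 5.0727

x̄_st ≈ 5.07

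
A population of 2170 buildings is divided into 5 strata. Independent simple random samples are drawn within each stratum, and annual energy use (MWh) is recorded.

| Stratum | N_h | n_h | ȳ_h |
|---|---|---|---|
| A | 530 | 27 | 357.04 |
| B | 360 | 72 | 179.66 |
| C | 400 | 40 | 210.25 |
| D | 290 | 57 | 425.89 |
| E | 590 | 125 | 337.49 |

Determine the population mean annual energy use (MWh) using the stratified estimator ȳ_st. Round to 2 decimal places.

N = Σ N_h = 2170. Stratum weights W_h = N_h/N.
ȳ_st = (530·357.04 + 360·179.66 + 400·210.25 + 290·425.89 + 590·337.49) / 2170 = 304.4406

ȳ_st ≈ 304.44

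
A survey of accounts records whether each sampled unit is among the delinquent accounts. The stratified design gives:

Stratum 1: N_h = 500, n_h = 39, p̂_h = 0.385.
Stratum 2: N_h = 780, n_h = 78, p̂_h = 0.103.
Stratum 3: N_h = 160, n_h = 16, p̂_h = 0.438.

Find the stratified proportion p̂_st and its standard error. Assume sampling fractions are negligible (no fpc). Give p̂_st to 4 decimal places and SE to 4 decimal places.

N = 1440; stratum weights W_h = N_h/N.
p̂_st = Σ W_h p̂_h = (500·0.385 + 780·0.103 + 160·0.438)/1440 = 0.23814
V̂(p̂_st) = Σ W_h² p̂_h(1−p̂_h)/(n_h−1):
  stratum 1: (500/1440)²·0.385·0.615/38 = 0.00075122
  stratum 2: (780/1440)²·0.103·0.897/77 = 0.000352049
  stratum 3: (160/1440)²·0.438·0.562/15 = 0.000202598
V̂(p̂_st) = 0.00130587; SE = √V̂ = 0.0361368

p̂_st ≈ 0.2381, SE ≈ 0.0361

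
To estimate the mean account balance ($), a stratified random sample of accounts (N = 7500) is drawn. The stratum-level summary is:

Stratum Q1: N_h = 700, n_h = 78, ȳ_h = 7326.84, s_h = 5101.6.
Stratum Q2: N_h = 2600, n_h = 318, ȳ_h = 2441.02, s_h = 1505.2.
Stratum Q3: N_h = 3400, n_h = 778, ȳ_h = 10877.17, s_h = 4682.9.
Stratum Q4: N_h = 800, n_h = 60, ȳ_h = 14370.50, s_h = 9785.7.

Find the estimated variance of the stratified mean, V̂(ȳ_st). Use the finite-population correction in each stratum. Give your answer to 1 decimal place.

V̂(ȳ_st) ≈ 24598.5

V̂(ȳ_st) = Σ W_h² (1 − n_h/N_h) s_h²/n_h, with W_h = N_h/N and N = 7500:
  stratum Q1: (700/7500)²·(1 − 78/700)·5101.6²/78 = 2582.76
  stratum Q2: (2600/7500)²·(1 − 318/2600)·1505.2²/318 = 751.498
  stratum Q3: (3400/7500)²·(1 − 778/3400)·4682.9²/778 = 4467.24
  stratum Q4: (800/7500)²·(1 − 60/800)·9785.7²/60 = 16797
V̂(ȳ_st) = 24598.5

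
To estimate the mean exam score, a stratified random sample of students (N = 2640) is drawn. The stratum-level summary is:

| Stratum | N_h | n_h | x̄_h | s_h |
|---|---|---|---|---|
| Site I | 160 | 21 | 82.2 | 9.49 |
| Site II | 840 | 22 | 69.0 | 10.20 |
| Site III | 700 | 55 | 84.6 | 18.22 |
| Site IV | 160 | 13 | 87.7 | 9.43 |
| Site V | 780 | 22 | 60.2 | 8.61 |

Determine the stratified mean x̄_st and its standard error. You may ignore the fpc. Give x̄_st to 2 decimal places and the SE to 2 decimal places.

x̄_st ≈ 72.47, SE ≈ 1.11

x̄_st = Σ W_h x̄_h = (160·82.2 + 840·69.0 + 700·84.6 + 160·87.7 + 780·60.2)/2640 = 72.46970
V̂(x̄_st) = Σ W_h² s_h²/n_h, with W_h = N_h/N and N = 2640:
  stratum Site I: (160/2640)²·9.49²/21 = 0.0157523
  stratum Site II: (840/2640)²·10.20²/22 = 0.478772
  stratum Site III: (700/2640)²·18.22²/55 = 0.424348
  stratum Site IV: (160/2640)²·9.43²/13 = 0.0251254
  stratum Site V: (780/2640)²·8.61²/22 = 0.294147
V̂(x̄_st) = 1.23814
SE(x̄_st) = √1.23814 = 1.11272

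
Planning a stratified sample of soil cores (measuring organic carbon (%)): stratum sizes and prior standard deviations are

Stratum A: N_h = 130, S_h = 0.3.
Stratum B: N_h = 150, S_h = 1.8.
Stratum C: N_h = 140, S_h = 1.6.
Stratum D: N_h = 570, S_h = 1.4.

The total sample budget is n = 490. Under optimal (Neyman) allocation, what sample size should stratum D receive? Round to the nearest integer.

Neyman allocation: n_h = n · N_h S_h / Σ N_i S_i, with n = 490.
  stratum A: N_h·S_h = 130·0.3 = 39.00
  stratum B: N_h·S_h = 150·1.8 = 270.00
  stratum C: N_h·S_h = 140·1.6 = 224.00
  stratum D: N_h·S_h = 570·1.4 = 798.00
Σ N_h S_h = 1331.00
n for stratum D = 490·798.00/1331.00 = 293.779 → 294

294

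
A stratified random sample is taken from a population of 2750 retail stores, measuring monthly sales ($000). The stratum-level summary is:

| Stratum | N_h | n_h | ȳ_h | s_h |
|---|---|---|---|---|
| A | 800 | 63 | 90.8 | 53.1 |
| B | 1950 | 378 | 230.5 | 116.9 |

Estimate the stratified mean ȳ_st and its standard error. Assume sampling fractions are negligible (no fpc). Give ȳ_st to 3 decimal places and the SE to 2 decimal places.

ȳ_st ≈ 189.860, SE ≈ 4.69

ȳ_st = Σ W_h ȳ_h = (800·90.8 + 1950·230.5)/2750 = 189.86000
V̂(ȳ_st) = Σ W_h² s_h²/n_h, with W_h = N_h/N and N = 2750:
  stratum A: (800/2750)²·53.1²/63 = 3.78759
  stratum B: (1950/2750)²·116.9²/378 = 18.1778
V̂(ȳ_st) = 21.9654
SE(ȳ_st) = √21.9654 = 4.68672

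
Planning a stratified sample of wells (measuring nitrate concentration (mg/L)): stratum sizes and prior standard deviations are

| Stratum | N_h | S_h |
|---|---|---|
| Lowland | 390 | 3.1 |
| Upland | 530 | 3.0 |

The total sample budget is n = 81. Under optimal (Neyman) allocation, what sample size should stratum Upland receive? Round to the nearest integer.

46

Neyman allocation: n_h = n · N_h S_h / Σ N_i S_i, with n = 81.
  stratum Lowland: N_h·S_h = 390·3.1 = 1209.00
  stratum Upland: N_h·S_h = 530·3.0 = 1590.00
Σ N_h S_h = 2799.00
n for stratum Upland = 81·1590.00/2799.00 = 46.013 → 46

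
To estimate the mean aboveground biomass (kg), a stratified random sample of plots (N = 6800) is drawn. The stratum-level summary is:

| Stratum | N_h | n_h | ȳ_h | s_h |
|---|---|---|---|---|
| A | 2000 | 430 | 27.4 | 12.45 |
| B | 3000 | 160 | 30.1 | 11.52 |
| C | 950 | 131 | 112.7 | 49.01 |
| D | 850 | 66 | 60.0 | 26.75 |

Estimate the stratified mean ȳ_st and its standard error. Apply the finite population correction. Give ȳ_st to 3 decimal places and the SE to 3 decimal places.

ȳ_st ≈ 44.583, SE ≈ 0.801

ȳ_st = Σ W_h ȳ_h = (2000·27.4 + 3000·30.1 + 950·112.7 + 850·60.0)/6800 = 44.58309
V̂(ȳ_st) = Σ W_h² (1 − n_h/N_h) s_h²/n_h, with W_h = N_h/N and N = 6800:
  stratum A: (2000/6800)²·(1 − 430/2000)·12.45²/430 = 0.0244783
  stratum B: (3000/6800)²·(1 − 160/3000)·11.52²/160 = 0.152829
  stratum C: (950/6800)²·(1 − 131/950)·49.01²/131 = 0.308523
  stratum D: (850/6800)²·(1 − 66/850)·26.75²/66 = 0.15625
V̂(ȳ_st) = 0.642081
SE(ȳ_st) = √0.642081 = 0.8013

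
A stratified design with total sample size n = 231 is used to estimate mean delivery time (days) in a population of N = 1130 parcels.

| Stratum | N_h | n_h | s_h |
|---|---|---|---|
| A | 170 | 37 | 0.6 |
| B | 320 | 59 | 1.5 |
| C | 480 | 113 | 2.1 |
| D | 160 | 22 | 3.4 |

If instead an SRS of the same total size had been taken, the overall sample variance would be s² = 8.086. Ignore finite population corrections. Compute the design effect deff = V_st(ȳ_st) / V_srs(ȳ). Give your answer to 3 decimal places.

V̂(ȳ_st) = Σ W_h² s_h²/n_h, with W_h = N_h/N and N = 1130:
  stratum A: (170/1130)²·0.6²/37 = 0.000220212
  stratum B: (320/1130)²·1.5²/59 = 0.00305825
  stratum C: (480/1130)²·2.1²/113 = 0.00704183
  stratum D: (160/1130)²·3.4²/22 = 0.0105346
V_st = 0.0208549
V_srs = s²/n = 8.086/231 = 0.0350043
deff = V_st / V_srs = 0.0208549/0.0350043 = 0.5958

deff ≈ 0.596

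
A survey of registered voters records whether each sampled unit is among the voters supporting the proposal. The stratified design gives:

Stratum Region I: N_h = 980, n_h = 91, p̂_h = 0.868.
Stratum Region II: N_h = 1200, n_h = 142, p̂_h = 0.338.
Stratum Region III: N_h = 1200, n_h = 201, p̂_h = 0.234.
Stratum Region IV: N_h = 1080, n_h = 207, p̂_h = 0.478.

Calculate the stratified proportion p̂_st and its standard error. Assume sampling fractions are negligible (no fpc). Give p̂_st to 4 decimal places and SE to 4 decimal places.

p̂_st ≈ 0.4604, SE ≈ 0.0177

N = 4460; stratum weights W_h = N_h/N.
p̂_st = Σ W_h p̂_h = (980·0.868 + 1200·0.338 + 1200·0.234 + 1080·0.478)/4460 = 0.46038
V̂(p̂_st) = Σ W_h² p̂_h(1−p̂_h)/(n_h−1):
  stratum Region I: (980/4460)²·0.868·0.132/90 = 6.14658e-05
  stratum Region II: (1200/4460)²·0.338·0.662/141 = 0.000114881
  stratum Region III: (1200/4460)²·0.234·0.766/200 = 6.48795e-05
  stratum Region IV: (1080/4460)²·0.478·0.522/206 = 7.10246e-05
V̂(p̂_st) = 0.000312251; SE = √V̂ = 0.0176706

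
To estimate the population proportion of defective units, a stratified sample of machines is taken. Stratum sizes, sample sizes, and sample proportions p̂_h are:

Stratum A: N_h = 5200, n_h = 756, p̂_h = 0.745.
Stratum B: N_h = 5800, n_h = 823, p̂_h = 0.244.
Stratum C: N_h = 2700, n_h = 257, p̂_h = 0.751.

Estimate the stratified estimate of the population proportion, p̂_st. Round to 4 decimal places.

p̂_st ≈ 0.5341

N = 13700; stratum weights W_h = N_h/N.
p̂_st = Σ W_h p̂_h = (5200·0.745 + 5800·0.244 + 2700·0.751)/13700 = 0.53408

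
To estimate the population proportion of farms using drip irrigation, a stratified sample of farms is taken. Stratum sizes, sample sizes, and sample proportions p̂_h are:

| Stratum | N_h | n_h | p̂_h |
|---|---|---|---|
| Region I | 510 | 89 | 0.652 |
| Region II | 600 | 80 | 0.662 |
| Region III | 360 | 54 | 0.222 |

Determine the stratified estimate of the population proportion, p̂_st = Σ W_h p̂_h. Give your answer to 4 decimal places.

N = 1470; stratum weights W_h = N_h/N.
p̂_st = Σ W_h p̂_h = (510·0.652 + 600·0.662 + 360·0.222)/1470 = 0.55078

p̂_st ≈ 0.5508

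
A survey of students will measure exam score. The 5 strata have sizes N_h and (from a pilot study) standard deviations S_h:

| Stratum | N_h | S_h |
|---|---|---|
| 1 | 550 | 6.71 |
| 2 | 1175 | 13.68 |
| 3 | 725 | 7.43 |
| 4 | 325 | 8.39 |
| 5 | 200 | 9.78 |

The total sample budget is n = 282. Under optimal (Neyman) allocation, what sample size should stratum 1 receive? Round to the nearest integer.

35

Neyman allocation: n_h = n · N_h S_h / Σ N_i S_i, with n = 282.
  stratum 1: N_h·S_h = 550·6.71 = 3690.50
  stratum 2: N_h·S_h = 1175·13.68 = 16074.00
  stratum 3: N_h·S_h = 725·7.43 = 5386.75
  stratum 4: N_h·S_h = 325·8.39 = 2726.75
  stratum 5: N_h·S_h = 200·9.78 = 1956.00
Σ N_h S_h = 29834.00
n for stratum 1 = 282·3690.50/29834.00 = 34.884 → 35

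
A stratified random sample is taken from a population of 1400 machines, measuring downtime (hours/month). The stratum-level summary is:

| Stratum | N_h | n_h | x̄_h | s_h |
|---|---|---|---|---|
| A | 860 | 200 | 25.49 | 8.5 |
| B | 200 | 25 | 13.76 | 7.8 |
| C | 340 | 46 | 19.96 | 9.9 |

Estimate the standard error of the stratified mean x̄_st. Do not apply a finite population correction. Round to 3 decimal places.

V̂(x̄_st) = Σ W_h² s_h²/n_h, with W_h = N_h/N and N = 1400:
  stratum A: (860/1400)²·8.5²/200 = 0.136317
  stratum B: (200/1400)²·7.8²/25 = 0.0496653
  stratum C: (340/1400)²·9.9²/46 = 0.125665
V̂(x̄_st) = 0.311647
SE(x̄_st) = √0.311647 = 0.558253

SE(x̄_st) ≈ 0.558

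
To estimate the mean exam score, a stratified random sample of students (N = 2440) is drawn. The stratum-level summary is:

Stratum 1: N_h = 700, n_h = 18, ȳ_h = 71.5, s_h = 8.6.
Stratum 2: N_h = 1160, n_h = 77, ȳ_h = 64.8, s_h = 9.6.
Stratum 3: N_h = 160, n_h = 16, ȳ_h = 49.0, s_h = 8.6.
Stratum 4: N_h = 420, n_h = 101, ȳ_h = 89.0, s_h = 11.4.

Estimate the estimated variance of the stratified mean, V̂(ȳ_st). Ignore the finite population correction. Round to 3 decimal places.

V̂(ȳ_st) ≈ 0.667

V̂(ȳ_st) = Σ W_h² s_h²/n_h, with W_h = N_h/N and N = 2440:
  stratum 1: (700/2440)²·8.6²/18 = 0.338174
  stratum 2: (1160/2440)²·9.6²/77 = 0.270513
  stratum 3: (160/2440)²·8.6²/16 = 0.0198764
  stratum 4: (420/2440)²·11.4²/101 = 0.0381248
V̂(ȳ_st) = 0.666689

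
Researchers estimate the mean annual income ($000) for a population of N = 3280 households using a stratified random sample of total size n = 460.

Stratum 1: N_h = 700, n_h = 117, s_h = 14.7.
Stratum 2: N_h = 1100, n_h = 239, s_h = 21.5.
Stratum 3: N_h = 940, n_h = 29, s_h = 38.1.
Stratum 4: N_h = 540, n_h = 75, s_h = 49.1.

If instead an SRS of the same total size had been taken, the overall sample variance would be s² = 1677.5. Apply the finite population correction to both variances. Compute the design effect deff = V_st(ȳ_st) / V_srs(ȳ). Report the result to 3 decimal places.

deff ≈ 1.587

V̂(ȳ_st) = Σ W_h² (1 − n_h/N_h) s_h²/n_h, with W_h = N_h/N and N = 3280:
  stratum 1: (700/3280)²·(1 − 117/700)·14.7²/117 = 0.0700596
  stratum 2: (1100/3280)²·(1 − 239/1100)·21.5²/239 = 0.170266
  stratum 3: (940/3280)²·(1 − 29/940)·38.1²/29 = 3.98429
  stratum 4: (540/3280)²·(1 − 75/540)·49.1²/75 = 0.750241
V_st = 4.97485
V_srs = (1 − 460/3280)·1677.5/460 = 3.13531
deff = V_st / V_srs = 4.97485/3.13531 = 1.5867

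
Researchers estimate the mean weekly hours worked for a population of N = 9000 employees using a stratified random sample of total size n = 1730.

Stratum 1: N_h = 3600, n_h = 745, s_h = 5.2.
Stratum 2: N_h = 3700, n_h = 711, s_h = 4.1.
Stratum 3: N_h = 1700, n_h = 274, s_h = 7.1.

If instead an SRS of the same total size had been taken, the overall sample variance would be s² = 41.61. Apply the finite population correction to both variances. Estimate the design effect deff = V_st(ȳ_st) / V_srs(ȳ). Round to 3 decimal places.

V̂(ȳ_st) = Σ W_h² (1 − n_h/N_h) s_h²/n_h, with W_h = N_h/N and N = 9000:
  stratum 1: (3600/9000)²·(1 − 745/3600)·5.2²/745 = 0.00460547
  stratum 2: (3700/9000)²·(1 − 711/3700)·4.1²/711 = 0.00322805
  stratum 3: (1700/9000)²·(1 − 274/1700)·7.1²/274 = 0.00550617
V_st = 0.0133397
V_srs = (1 − 1730/9000)·41.61/1730 = 0.0194287
deff = V_st / V_srs = 0.0133397/0.0194287 = 0.6866

deff ≈ 0.687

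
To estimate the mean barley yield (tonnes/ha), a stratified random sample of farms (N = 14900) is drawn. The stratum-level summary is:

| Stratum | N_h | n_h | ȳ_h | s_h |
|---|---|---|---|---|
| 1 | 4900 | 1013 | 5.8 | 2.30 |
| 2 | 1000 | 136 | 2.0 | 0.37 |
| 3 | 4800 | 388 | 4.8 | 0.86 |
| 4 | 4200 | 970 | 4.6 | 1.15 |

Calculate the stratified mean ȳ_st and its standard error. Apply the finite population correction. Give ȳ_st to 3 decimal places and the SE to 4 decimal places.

ȳ_st = Σ W_h ȳ_h = (4900·5.8 + 1000·2.0 + 4800·4.8 + 4200·4.6)/14900 = 4.88456
V̂(ȳ_st) = Σ W_h² (1 − n_h/N_h) s_h²/n_h, with W_h = N_h/N and N = 14900:
  stratum 1: (4900/14900)²·(1 − 1013/4900)·2.30²/1013 = 0.000448006
  stratum 2: (1000/14900)²·(1 − 136/1000)·0.37²/136 = 3.91747e-06
  stratum 3: (4800/14900)²·(1 − 388/4800)·0.86²/388 = 0.000181832
  stratum 4: (4200/14900)²·(1 − 970/4200)·1.15²/970 = 8.33112e-05
V̂(ȳ_st) = 0.000717067
SE(ȳ_st) = √0.000717067 = 0.0267781

ȳ_st ≈ 4.885, SE ≈ 0.0268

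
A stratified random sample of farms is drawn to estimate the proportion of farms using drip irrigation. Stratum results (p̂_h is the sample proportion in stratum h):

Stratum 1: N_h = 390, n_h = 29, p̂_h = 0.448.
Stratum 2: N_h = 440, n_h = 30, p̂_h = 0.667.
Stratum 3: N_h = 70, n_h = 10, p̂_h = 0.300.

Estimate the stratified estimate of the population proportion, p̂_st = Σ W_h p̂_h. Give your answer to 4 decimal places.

N = 900; stratum weights W_h = N_h/N.
p̂_st = Σ W_h p̂_h = (390·0.448 + 440·0.667 + 70·0.300)/900 = 0.54356

p̂_st ≈ 0.5436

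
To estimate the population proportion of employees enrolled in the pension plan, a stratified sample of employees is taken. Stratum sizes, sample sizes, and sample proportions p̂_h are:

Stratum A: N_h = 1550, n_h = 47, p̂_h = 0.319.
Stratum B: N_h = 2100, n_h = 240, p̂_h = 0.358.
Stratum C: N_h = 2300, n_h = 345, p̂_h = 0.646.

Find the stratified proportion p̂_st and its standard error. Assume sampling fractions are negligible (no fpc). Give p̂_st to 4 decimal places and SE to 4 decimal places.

p̂_st ≈ 0.4592, SE ≈ 0.0232

N = 5950; stratum weights W_h = N_h/N.
p̂_st = Σ W_h p̂_h = (1550·0.319 + 2100·0.358 + 2300·0.646)/5950 = 0.45917
V̂(p̂_st) = Σ W_h² p̂_h(1−p̂_h)/(n_h−1):
  stratum A: (1550/5950)²·0.319·0.681/46 = 0.000320486
  stratum B: (2100/5950)²·0.358·0.642/239 = 0.000119791
  stratum C: (2300/5950)²·0.646·0.354/344 = 9.93343e-05
V̂(p̂_st) = 0.000539612; SE = √V̂ = 0.0232295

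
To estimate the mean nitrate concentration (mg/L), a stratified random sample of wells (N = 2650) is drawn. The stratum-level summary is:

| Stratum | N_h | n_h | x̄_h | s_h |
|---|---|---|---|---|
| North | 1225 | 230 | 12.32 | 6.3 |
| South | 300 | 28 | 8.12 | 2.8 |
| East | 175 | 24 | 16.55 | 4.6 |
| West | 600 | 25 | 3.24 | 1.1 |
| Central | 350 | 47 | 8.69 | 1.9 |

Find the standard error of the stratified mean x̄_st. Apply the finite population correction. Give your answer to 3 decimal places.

SE(x̄_st) ≈ 0.200

V̂(x̄_st) = Σ W_h² (1 − n_h/N_h) s_h²/n_h, with W_h = N_h/N and N = 2650:
  stratum North: (1225/2650)²·(1 − 230/1225)·6.3²/230 = 0.0299516
  stratum South: (300/2650)²·(1 − 28/300)·2.8²/28 = 0.00325354
  stratum East: (175/2650)²·(1 − 24/175)·4.6²/24 = 0.00331763
  stratum West: (600/2650)²·(1 − 25/600)·1.1²/25 = 0.00237779
  stratum Central: (350/2650)²·(1 − 47/350)·1.9²/47 = 0.00115992
V̂(x̄_st) = 0.0400605
SE(x̄_st) = √0.0400605 = 0.200151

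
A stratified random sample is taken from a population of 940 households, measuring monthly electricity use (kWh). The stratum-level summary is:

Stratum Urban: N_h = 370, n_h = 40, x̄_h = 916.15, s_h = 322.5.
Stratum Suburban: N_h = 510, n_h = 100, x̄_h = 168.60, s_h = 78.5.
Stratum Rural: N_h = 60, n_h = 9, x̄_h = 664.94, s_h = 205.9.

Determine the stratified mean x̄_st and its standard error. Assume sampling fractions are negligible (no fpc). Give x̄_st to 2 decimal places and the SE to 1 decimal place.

x̄_st = Σ W_h x̄_h = (370·916.15 + 510·168.60 + 60·664.94)/940 = 494.52968
V̂(x̄_st) = Σ W_h² s_h²/n_h, with W_h = N_h/N and N = 940:
  stratum Urban: (370/940)²·322.5²/40 = 402.854
  stratum Suburban: (510/940)²·78.5²/100 = 18.1394
  stratum Rural: (60/940)²·205.9²/9 = 19.1919
V̂(x̄_st) = 440.185
SE(x̄_st) = √440.185 = 20.9806

x̄_st ≈ 494.53, SE ≈ 21.0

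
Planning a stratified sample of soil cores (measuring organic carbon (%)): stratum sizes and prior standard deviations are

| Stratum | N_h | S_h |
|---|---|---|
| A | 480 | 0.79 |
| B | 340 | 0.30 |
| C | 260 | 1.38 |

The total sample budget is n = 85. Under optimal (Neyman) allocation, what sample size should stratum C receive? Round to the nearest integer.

Neyman allocation: n_h = n · N_h S_h / Σ N_i S_i, with n = 85.
  stratum A: N_h·S_h = 480·0.79 = 379.20
  stratum B: N_h·S_h = 340·0.30 = 102.00
  stratum C: N_h·S_h = 260·1.38 = 358.80
Σ N_h S_h = 840.00
n for stratum C = 85·358.80/840.00 = 36.307 → 36

36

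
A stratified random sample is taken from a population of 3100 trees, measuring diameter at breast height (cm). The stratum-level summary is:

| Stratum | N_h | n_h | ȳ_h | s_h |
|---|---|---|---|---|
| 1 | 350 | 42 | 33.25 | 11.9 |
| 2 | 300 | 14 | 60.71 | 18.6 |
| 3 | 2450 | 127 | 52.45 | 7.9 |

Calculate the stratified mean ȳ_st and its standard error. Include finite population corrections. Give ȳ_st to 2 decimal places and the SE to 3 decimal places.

ȳ_st = Σ W_h ȳ_h = (350·33.25 + 300·60.71 + 2450·52.45)/3100 = 51.08161
V̂(ȳ_st) = Σ W_h² (1 − n_h/N_h) s_h²/n_h, with W_h = N_h/N and N = 3100:
  stratum 1: (350/3100)²·(1 − 42/350)·11.9²/42 = 0.0378216
  stratum 2: (300/3100)²·(1 − 14/300)·18.6²/14 = 0.220629
  stratum 3: (2450/3100)²·(1 − 127/2450)·7.9²/127 = 0.291033
V̂(ȳ_st) = 0.549483
SE(ȳ_st) = √0.549483 = 0.741271

ȳ_st ≈ 51.08, SE ≈ 0.741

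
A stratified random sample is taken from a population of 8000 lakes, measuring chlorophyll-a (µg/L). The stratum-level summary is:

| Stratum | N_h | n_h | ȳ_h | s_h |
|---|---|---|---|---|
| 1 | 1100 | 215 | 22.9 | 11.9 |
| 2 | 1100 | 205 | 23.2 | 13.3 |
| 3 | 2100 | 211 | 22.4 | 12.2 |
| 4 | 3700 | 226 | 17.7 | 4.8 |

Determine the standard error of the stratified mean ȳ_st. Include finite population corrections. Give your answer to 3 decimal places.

SE(ȳ_st) ≈ 0.296

V̂(ȳ_st) = Σ W_h² (1 − n_h/N_h) s_h²/n_h, with W_h = N_h/N and N = 8000:
  stratum 1: (1100/8000)²·(1 − 215/1100)·11.9²/215 = 0.0100187
  stratum 2: (1100/8000)²·(1 − 205/1100)·13.3²/205 = 0.0132735
  stratum 3: (2100/8000)²·(1 − 211/2100)·12.2²/211 = 0.0437229
  stratum 4: (3700/8000)²·(1 − 226/3700)·4.8²/226 = 0.0204751
V̂(ȳ_st) = 0.0874901
SE(ȳ_st) = √0.0874901 = 0.295787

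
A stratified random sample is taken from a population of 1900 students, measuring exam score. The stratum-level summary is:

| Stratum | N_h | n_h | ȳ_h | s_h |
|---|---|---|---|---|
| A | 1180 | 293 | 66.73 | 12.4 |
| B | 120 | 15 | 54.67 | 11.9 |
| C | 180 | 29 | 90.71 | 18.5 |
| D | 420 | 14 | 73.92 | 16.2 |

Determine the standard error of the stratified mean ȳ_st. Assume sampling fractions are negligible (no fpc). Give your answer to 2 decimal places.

SE(ȳ_st) ≈ 1.12

V̂(ȳ_st) = Σ W_h² s_h²/n_h, with W_h = N_h/N and N = 1900:
  stratum A: (1180/1900)²·12.4²/293 = 0.20241
  stratum B: (120/1900)²·11.9²/15 = 0.0376581
  stratum C: (180/1900)²·18.5²/29 = 0.105921
  stratum D: (420/1900)²·16.2²/14 = 0.915996
V̂(ȳ_st) = 1.26199
SE(ȳ_st) = √1.26199 = 1.12338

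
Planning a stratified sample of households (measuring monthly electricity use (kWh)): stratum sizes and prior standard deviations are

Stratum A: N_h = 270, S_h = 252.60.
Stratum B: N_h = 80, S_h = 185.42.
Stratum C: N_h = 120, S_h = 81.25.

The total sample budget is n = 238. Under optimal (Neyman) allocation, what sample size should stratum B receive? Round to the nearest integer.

Neyman allocation: n_h = n · N_h S_h / Σ N_i S_i, with n = 238.
  stratum A: N_h·S_h = 270·252.60 = 68202.00
  stratum B: N_h·S_h = 80·185.42 = 14833.60
  stratum C: N_h·S_h = 120·81.25 = 9750.00
Σ N_h S_h = 92785.60
n for stratum B = 238·14833.60/92785.60 = 38.049 → 38

38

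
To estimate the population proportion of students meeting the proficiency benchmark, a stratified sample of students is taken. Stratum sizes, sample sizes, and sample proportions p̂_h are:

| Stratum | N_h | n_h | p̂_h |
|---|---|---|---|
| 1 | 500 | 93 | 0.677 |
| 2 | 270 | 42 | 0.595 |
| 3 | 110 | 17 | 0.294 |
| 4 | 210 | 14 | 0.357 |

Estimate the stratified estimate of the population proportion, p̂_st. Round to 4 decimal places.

N = 1090; stratum weights W_h = N_h/N.
p̂_st = Σ W_h p̂_h = (500·0.677 + 270·0.595 + 110·0.294 + 210·0.357)/1090 = 0.55639

p̂_st ≈ 0.5564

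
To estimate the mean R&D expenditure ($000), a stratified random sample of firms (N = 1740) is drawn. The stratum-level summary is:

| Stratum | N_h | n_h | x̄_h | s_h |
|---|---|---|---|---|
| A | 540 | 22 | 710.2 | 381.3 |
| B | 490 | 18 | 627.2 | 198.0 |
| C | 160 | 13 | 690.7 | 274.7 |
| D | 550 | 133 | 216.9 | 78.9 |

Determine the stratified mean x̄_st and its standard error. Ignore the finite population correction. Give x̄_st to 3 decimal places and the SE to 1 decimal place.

x̄_st ≈ 529.105, SE ≈ 29.4

x̄_st = Σ W_h x̄_h = (540·710.2 + 490·627.2 + 160·690.7 + 550·216.9)/1740 = 529.10517
V̂(x̄_st) = Σ W_h² s_h²/n_h, with W_h = N_h/N and N = 1740:
  stratum A: (540/1740)²·381.3²/22 = 636.502
  stratum B: (490/1740)²·198.0²/18 = 172.724
  stratum C: (160/1740)²·274.7²/13 = 49.0812
  stratum D: (550/1740)²·78.9²/133 = 4.67659
V̂(x̄_st) = 862.984
SE(x̄_st) = √862.984 = 29.3766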